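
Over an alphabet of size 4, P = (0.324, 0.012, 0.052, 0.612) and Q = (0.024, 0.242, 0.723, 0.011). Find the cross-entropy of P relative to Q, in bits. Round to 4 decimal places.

5.7742 bits

H(P,Q) = −Σ p·log₂ q.
  −0.324·log₂(0.024) = 1.74339
  −0.012·log₂(0.242) = 0.02456
  −0.052·log₂(0.723) = 0.02433
  −0.612·log₂(0.011) = 3.98189
H(P,Q) = 5.7742 bits.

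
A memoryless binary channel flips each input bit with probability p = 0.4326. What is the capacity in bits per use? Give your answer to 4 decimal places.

0.0131 bits

Binary symmetric channel: C = 1 − h₂(ε) where h₂ is the binary entropy function.
h₂(0.4326) = −0.4326·log₂0.4326 − 0.5674·log₂0.5674 = 0.9869.
C = 1 − 0.9869 = 0.0131 bits per channel use.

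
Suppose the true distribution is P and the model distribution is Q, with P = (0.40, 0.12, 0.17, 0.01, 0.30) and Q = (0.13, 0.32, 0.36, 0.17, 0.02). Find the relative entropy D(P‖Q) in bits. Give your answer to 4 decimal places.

D(P‖Q) = Σ p·log₂(p/q).
  0.40·log₂(0.40/0.13) = 0.64860
  0.12·log₂(0.12/0.32) = -0.16980
  0.17·log₂(0.17/0.36) = -0.18402
  0.01·log₂(0.01/0.17) = -0.04087
  0.30·log₂(0.30/0.02) = 1.17207
D(P‖Q) = 1.4260 bits.

1.4260 bits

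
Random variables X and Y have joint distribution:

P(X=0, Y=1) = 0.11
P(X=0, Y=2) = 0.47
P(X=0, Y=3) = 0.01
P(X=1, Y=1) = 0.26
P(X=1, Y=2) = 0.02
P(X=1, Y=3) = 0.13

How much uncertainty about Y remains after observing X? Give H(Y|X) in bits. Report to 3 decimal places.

0.953 bits

Chain rule: H(Y|X) = H(X,Y) − H(X).
Marginals: p(X) = (0.5900, 0.4100), p(Y) = (0.3700, 0.4900, 0.1400).
H(X,Y) = 1.9295 bits; H(X) = 0.9765 bits.
H(Y|X) = 1.9295 − 0.9765 = 0.953 bits.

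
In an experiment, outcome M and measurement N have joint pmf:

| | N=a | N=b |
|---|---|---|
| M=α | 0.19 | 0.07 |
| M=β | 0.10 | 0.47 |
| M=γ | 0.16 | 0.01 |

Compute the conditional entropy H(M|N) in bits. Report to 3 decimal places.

1.065 bits

Chain rule: H(M|N) = H(M,N) − H(N).
Marginals: p(M) = (0.2600, 0.5700, 0.1700), p(N) = (0.4500, 0.5500).
H(M,N) = 2.0574 bits; H(N) = 0.9928 bits.
H(M|N) = 2.0574 − 0.9928 = 1.065 bits.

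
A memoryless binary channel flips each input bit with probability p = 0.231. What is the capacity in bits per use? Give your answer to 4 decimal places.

Binary symmetric channel: C = 1 − h₂(ε) where h₂ is the binary entropy function.
h₂(0.231) = −0.231·log₂0.231 − 0.769·log₂0.769 = 0.7798.
C = 1 − 0.7798 = 0.2202 bits per channel use.

0.2202 bits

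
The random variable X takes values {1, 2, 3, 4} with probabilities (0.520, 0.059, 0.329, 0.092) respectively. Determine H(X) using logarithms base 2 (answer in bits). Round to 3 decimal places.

1.576 bits

H(X) = −Σ p·log₂ p.
  −(0.520)·log₂(0.520) = 0.4906
  −(0.059)·log₂(0.059) = 0.2409
  −(0.329)·log₂(0.329) = 0.5277
  −(0.092)·log₂(0.092) = 0.3167
Sum: 0.4906 + 0.2409 + 0.5277 + 0.3167 = 1.576 bits.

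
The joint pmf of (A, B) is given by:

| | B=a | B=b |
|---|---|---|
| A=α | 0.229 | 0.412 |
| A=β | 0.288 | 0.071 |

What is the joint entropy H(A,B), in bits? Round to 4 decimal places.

1.8022 bits

H(A,B) = −Σ p(x,y)·log₂ p(x,y) over all 4 cells.
  cell (α,a): −0.229·log₂0.229 = 0.48699
  cell (α,b): −0.412·log₂0.412 = 0.52706
  cell (β,a): −0.288·log₂0.288 = 0.51721
  cell (β,b): −0.071·log₂0.071 = 0.27094
Sum = 1.8022 bits.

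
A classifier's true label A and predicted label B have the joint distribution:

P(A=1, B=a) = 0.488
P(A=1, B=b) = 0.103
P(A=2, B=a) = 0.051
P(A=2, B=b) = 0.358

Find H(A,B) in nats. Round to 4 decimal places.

1.1038 nats

H(A,B) = −Σ p(x,y)·ln p(x,y) over all 4 cells.
  cell (1,a): −0.488·ln0.488 = 0.35011
  cell (1,b): −0.103·ln0.103 = 0.23412
  cell (2,a): −0.051·ln0.051 = 0.15177
  cell (2,b): −0.358·ln0.358 = 0.36775
Sum = 1.1038 nats.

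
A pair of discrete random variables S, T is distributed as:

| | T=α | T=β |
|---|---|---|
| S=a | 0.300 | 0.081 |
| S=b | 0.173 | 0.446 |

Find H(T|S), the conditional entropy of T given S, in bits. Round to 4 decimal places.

0.8135 bits

Chain rule: H(T|S) = H(S,T) − H(S).
Marginals: p(S) = (0.3810, 0.6190), p(T) = (0.4730, 0.5270).
H(S,T) = 1.7722 bits; H(S) = 0.9587 bits.
H(T|S) = 1.7722 − 0.9587 = 0.8135 bits.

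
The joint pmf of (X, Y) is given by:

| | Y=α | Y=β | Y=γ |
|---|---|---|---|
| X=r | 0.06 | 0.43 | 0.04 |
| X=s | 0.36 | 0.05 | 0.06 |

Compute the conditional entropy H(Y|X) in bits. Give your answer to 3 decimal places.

Chain rule: H(Y|X) = H(X,Y) − H(X).
Marginals: p(X) = (0.5300, 0.4700), p(Y) = (0.4200, 0.4800, 0.1000).
H(X,Y) = 1.9431 bits; H(X) = 0.9974 bits.
H(Y|X) = 1.9431 − 0.9974 = 0.946 bits.

0.946 bits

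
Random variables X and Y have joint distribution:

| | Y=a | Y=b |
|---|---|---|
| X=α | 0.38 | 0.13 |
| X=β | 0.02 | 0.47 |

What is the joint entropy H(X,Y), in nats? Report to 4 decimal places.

1.0660 nats

H(X,Y) = −Σ p(x,y)·ln p(x,y) over all 4 cells.
  cell (α,a): −0.38·ln0.38 = 0.36768
  cell (α,b): −0.13·ln0.13 = 0.26523
  cell (β,a): −0.02·ln0.02 = 0.07824
  cell (β,b): −0.47·ln0.47 = 0.35486
Sum = 1.0660 nats.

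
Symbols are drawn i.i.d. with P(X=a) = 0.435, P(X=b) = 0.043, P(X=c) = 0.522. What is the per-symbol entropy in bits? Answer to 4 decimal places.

1.2072 bits

H(X) = −Σ p·log₂ p.
  −(0.435)·log₂(0.435) = 0.52240
  −(0.043)·log₂(0.043) = 0.19520
  −(0.522)·log₂(0.522) = 0.48957
Sum: 0.52240 + 0.19520 + 0.48957 = 1.2072 bits.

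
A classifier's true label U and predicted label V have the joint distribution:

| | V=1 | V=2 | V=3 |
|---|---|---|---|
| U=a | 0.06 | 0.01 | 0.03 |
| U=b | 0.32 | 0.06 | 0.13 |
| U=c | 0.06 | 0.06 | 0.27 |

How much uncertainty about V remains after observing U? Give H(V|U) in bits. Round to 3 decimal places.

Chain rule: H(V|U) = H(U,V) − H(U).
Marginals: p(U) = (0.1000, 0.5100, 0.3900), p(V) = (0.4400, 0.1300, 0.4300).
H(U,V) = 2.6110 bits; H(U) = 1.3574 bits.
H(V|U) = 2.6110 − 1.3574 = 1.254 bits.

1.254 bits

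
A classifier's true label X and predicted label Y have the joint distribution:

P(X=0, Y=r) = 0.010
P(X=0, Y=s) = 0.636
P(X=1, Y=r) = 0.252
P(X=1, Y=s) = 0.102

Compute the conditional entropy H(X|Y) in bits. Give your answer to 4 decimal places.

Chain rule: H(X|Y) = H(X,Y) − H(Y).
Marginals: p(X) = (0.6460, 0.3540), p(Y) = (0.2620, 0.7380).
H(X,Y) = 1.3187 bits; H(Y) = 0.8297 bits.
H(X|Y) = 1.3187 − 0.8297 = 0.4890 bits.

0.4890 bits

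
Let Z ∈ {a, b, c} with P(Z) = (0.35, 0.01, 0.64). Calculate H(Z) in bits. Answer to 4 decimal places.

H(Z) = −Σ p·log₂ p.
  −(0.35)·log₂(0.35) = 0.53010
  −(0.01)·log₂(0.01) = 0.06644
  −(0.64)·log₂(0.64) = 0.41207
Sum: 0.53010 + 0.06644 + 0.41207 = 1.0086 bits.

1.0086 bits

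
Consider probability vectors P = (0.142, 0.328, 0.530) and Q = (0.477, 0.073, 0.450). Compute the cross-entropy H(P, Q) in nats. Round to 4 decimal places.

1.3868 nats

H(P,Q) = −Σ p·ln q.
  −0.142·ln(0.477) = 0.10511
  −0.328·ln(0.073) = 0.85847
  −0.530·ln(0.450) = 0.42321
H(P,Q) = 1.3868 nats.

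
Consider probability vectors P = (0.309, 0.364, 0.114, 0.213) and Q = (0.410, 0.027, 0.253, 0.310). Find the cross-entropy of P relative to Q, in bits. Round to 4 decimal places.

H(P,Q) = −Σ p·log₂ q.
  −0.309·log₂(0.410) = 0.39747
  −0.364·log₂(0.027) = 1.89677
  −0.114·log₂(0.253) = 0.22604
  −0.213·log₂(0.310) = 0.35990
H(P,Q) = 2.8802 bits.

2.8802 bits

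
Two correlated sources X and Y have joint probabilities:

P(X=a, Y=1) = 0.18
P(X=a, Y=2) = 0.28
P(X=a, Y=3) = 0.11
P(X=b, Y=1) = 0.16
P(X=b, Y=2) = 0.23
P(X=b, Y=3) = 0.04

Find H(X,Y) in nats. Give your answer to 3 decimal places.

1.668 nats

H(X,Y) = −Σ p(x,y)·ln p(x,y) over all 6 cells.
  cell (a,1): −0.18·ln0.18 = 0.3087
  cell (a,2): −0.28·ln0.28 = 0.3564
  cell (a,3): −0.11·ln0.11 = 0.2428
  cell (b,1): −0.16·ln0.16 = 0.2932
  cell (b,2): −0.23·ln0.23 = 0.3380
  cell (b,3): −0.04·ln0.04 = 0.1288
Sum = 1.668 nats.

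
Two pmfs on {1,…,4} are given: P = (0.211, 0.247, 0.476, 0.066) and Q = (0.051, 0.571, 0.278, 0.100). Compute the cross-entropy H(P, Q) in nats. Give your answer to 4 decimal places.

1.5276 nats

H(P,Q) = −Σ p·ln q.
  −0.211·ln(0.051) = 0.62792
  −0.247·ln(0.571) = 0.13841
  −0.476·ln(0.278) = 0.60934
  −0.066·ln(0.100) = 0.15197
H(P,Q) = 1.5276 nats.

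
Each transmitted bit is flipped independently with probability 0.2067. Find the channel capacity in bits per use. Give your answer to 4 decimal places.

Binary symmetric channel: C = 1 − h₂(ε) where h₂ is the binary entropy function.
h₂(0.2067) = −0.2067·log₂0.2067 − 0.7933·log₂0.7933 = 0.7351.
C = 1 − 0.7351 = 0.2649 bits per channel use.

0.2649 bits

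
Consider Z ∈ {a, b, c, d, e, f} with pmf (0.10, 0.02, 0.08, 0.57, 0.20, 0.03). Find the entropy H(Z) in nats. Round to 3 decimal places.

1.258 nats

H(Z) = −Σ p·ln p.
  −(0.10)·ln(0.10) = 0.2303
  −(0.02)·ln(0.02) = 0.0782
  −(0.08)·ln(0.08) = 0.2021
  −(0.57)·ln(0.57) = 0.3204
  −(0.20)·ln(0.20) = 0.3219
  −(0.03)·ln(0.03) = 0.1052
Sum: 0.2303 + 0.0782 + 0.2021 + 0.3204 + 0.3219 + 0.1052 = 1.258 nats.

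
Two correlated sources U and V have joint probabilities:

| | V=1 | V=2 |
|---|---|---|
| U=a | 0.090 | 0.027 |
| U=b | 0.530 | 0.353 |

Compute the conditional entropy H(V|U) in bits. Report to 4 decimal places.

Marginals: p(U) = (0.1170, 0.8830), p(V) = (0.6200, 0.3800).
H(V|U) = Σ p(U) · H(V|U=·).
  U=a: p=0.1170, H(V|U=a) = 0.7793
  U=b: p=0.8830, H(V|U=b) = 0.9708
Weighted sum = 0.9484 bits.

0.9484 bits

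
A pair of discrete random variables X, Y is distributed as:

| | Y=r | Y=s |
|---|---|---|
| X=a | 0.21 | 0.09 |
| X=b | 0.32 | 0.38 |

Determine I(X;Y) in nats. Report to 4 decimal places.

0.0255 nats

Marginals: p(X) = (0.3000, 0.7000), p(Y) = (0.5300, 0.4700).
I(X;Y) = Σ p(x,y)·ln[p(x,y)/(p(x)p(y))].
  (a,r): 0.21·ln(1.3208) = 0.05842
  (a,s): 0.09·ln(0.6383) = -0.04041
  (b,r): 0.32·ln(0.8625) = -0.04732
  (b,s): 0.38·ln(1.1550) = 0.05476
Sum = 0.0255 nats.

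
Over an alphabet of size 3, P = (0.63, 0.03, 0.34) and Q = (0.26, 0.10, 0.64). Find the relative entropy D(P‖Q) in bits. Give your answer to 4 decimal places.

0.4420 bits

D(P‖Q) = Σ p·log₂(p/q).
  0.63·log₂(0.63/0.26) = 0.80441
  0.03·log₂(0.03/0.10) = -0.05211
  0.34·log₂(0.34/0.64) = -0.31026
D(P‖Q) = 0.4420 bits.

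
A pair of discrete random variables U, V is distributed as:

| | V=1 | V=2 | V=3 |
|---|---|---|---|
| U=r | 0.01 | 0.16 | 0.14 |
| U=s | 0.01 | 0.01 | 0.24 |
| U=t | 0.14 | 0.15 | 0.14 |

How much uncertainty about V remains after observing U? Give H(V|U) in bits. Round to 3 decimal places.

1.166 bits

Marginals: p(U) = (0.3100, 0.2600, 0.4300), p(V) = (0.1600, 0.3200, 0.5200).
H(V|U) = Σ p(U) · H(V|U=·).
  U=r: p=0.3100, H(V|U=r) = 1.1702
  U=s: p=0.2600, H(V|U=s) = 0.4682
  U=t: p=0.4300, H(V|U=t) = 1.5842
Weighted sum = 1.166 bits.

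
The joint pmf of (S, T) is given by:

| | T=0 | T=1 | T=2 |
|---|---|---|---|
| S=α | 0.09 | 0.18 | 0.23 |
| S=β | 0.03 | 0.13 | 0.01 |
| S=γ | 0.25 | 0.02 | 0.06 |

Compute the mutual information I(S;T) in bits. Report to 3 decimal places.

Marginals: p(S) = (0.5000, 0.1700, 0.3300), p(T) = (0.3700, 0.3300, 0.3000).
I(S;T) = Σ p(x,y)·log₂[p(x,y)/(p(x)p(y))].
  (α,0): 0.09·log₂(0.4865) = -0.0936
  (α,1): 0.18·log₂(1.0909) = 0.0226
  (α,2): 0.23·log₂(1.5333) = 0.1418
  (β,0): 0.03·log₂(0.4769) = -0.0320
  (β,1): 0.13·log₂(2.3173) = 0.1576
  (β,2): 0.01·log₂(0.1961) = -0.0235
  (γ,0): 0.25·log₂(2.0475) = 0.2585
  (γ,1): 0.02·log₂(0.1837) = -0.0489
  (γ,2): 0.06·log₂(0.6061) = -0.0433
Sum = 0.339 bits.

0.339 bits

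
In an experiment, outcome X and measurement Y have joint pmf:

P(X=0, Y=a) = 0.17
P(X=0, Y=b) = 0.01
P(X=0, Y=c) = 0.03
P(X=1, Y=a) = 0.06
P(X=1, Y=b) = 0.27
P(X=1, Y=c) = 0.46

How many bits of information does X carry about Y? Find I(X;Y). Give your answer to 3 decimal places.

0.326 bits

Marginals: p(X) = (0.2100, 0.7900), p(Y) = (0.2300, 0.2800, 0.4900).
I(X;Y) = H(X) + H(Y) − H(X,Y).
H(X) = 0.7415, H(Y) = 1.5062, H(X,Y) = 1.9217.
I(X;Y) = 0.7415 + 1.5062 − 1.9217 = 0.326 bits.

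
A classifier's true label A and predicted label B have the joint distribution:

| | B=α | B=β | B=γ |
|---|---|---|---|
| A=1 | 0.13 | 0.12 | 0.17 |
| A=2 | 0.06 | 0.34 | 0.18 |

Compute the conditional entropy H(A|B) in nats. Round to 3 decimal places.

0.625 nats

Marginals: p(A) = (0.4200, 0.5800), p(B) = (0.1900, 0.4600, 0.3500).
H(A|B) = Σ p(B) · H(A|B=·).
  B=α: p=0.1900, H(A|B=α) = 0.6237
  B=β: p=0.4600, H(A|B=β) = 0.5740
  B=γ: p=0.3500, H(A|B=γ) = 0.6927
Weighted sum = 0.625 nats.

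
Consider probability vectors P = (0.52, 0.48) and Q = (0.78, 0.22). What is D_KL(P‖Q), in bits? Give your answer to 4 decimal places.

0.2361 bits

D(P‖Q) = Σ p·log₂(p/q).
  0.52·log₂(0.52/0.78) = -0.30418
  0.48·log₂(0.48/0.22) = 0.54025
D(P‖Q) = 0.2361 bits.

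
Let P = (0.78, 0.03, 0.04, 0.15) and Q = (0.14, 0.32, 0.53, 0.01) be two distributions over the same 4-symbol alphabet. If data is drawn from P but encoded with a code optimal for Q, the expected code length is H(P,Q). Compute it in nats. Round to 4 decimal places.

2.2839 nats

H(P,Q) = −Σ p·ln q.
  −0.78·ln(0.14) = 1.53357
  −0.03·ln(0.32) = 0.03418
  −0.04·ln(0.53) = 0.02540
  −0.15·ln(0.01) = 0.69078
H(P,Q) = 2.2839 nats.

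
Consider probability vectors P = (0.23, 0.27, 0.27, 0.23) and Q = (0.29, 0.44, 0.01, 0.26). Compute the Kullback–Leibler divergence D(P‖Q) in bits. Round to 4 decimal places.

D(P‖Q) = Σ p·log₂(p/q).
  0.23·log₂(0.23/0.29) = -0.07692
  0.27·log₂(0.27/0.44) = -0.19023
  0.27·log₂(0.27/0.01) = 1.28382
  0.23·log₂(0.23/0.26) = -0.04068
D(P‖Q) = 0.9760 bits.

0.9760 bits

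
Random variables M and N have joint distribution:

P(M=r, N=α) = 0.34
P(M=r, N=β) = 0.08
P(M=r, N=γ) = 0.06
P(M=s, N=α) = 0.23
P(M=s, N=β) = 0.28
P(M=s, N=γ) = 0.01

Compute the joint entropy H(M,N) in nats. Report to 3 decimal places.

1.478 nats

H(M,N) = −Σ p(x,y)·ln p(x,y) over all 6 cells.
  cell (r,α): −0.34·ln0.34 = 0.3668
  cell (r,β): −0.08·ln0.08 = 0.2021
  cell (r,γ): −0.06·ln0.06 = 0.1688
  cell (s,α): −0.23·ln0.23 = 0.3380
  cell (s,β): −0.28·ln0.28 = 0.3564
  cell (s,γ): −0.01·ln0.01 = 0.0461
Sum = 1.478 nats.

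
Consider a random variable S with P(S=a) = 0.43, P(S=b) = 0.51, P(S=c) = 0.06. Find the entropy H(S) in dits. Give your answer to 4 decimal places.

H(S) = −Σ p·log₁₀ p.
  −(0.43)·log₁₀(0.43) = 0.15761
  −(0.51)·log₁₀(0.51) = 0.14914
  −(0.06)·log₁₀(0.06) = 0.07331
Sum: 0.15761 + 0.14914 + 0.07331 = 0.3801 dits.

0.3801 dits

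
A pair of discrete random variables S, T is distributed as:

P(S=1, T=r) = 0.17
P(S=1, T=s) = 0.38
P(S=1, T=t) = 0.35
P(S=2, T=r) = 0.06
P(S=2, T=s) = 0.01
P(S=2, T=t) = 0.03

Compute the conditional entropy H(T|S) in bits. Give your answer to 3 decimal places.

1.488 bits

Marginals: p(S) = (0.9000, 0.1000), p(T) = (0.2300, 0.3900, 0.3800).
H(T|S) = Σ p(S) · H(T|S=·).
  S=1: p=0.9000, H(T|S=1) = 1.5093
  S=2: p=0.1000, H(T|S=2) = 1.2955
Weighted sum = 1.488 bits.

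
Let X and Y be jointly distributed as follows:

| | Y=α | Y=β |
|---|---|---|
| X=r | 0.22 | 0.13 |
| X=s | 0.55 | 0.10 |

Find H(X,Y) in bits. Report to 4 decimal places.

H(X,Y) = −Σ p(x,y)·log₂ p(x,y) over all 4 cells.
  cell (r,α): −0.22·log₂0.22 = 0.48057
  cell (r,β): −0.13·log₂0.13 = 0.38264
  cell (s,α): −0.55·log₂0.55 = 0.47437
  cell (s,β): −0.10·log₂0.10 = 0.33219
Sum = 1.6698 bits.

1.6698 bits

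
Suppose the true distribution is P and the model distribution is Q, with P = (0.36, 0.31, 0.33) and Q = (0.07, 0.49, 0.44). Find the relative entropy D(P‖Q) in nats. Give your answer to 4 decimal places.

D(P‖Q) = Σ p·ln(p/q).
  0.36·ln(0.36/0.07) = 0.58954
  0.31·ln(0.31/0.49) = -0.14193
  0.33·ln(0.33/0.44) = -0.09494
D(P‖Q) = 0.3527 nats.

0.3527 nats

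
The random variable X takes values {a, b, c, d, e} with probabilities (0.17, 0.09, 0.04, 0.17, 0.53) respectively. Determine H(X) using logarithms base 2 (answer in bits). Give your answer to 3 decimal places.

H(X) = −Σ p·log₂ p.
  −(0.17)·log₂(0.17) = 0.4346
  −(0.09)·log₂(0.09) = 0.3127
  −(0.04)·log₂(0.04) = 0.1858
  −(0.17)·log₂(0.17) = 0.4346
  −(0.53)·log₂(0.53) = 0.4854
Sum: 0.4346 + 0.3127 + 0.1858 + 0.4346 + 0.4854 = 1.853 bits.

1.853 bits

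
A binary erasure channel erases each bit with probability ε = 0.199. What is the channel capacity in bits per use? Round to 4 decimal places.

Binary erasure channel: capacity C = 1 − ε.
C = 1 − 0.199 = 0.8010 bits per channel use.

0.8010 bits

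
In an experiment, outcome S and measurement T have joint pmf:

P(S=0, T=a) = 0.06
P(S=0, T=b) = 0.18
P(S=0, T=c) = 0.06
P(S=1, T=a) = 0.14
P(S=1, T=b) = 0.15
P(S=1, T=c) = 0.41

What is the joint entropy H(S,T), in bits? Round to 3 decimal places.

2.267 bits

H(S,T) = −Σ p(x,y)·log₂ p(x,y) over all 6 cells.
  cell (0,a): −0.06·log₂0.06 = 0.2435
  cell (0,b): −0.18·log₂0.18 = 0.4453
  cell (0,c): −0.06·log₂0.06 = 0.2435
  cell (1,a): −0.14·log₂0.14 = 0.3971
  cell (1,b): −0.15·log₂0.15 = 0.4105
  cell (1,c): −0.41·log₂0.41 = 0.5274
Sum = 2.267 bits.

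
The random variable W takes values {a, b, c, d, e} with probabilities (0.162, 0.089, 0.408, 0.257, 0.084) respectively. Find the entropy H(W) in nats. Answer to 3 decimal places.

H(W) = −Σ p·ln p.
  −(0.162)·ln(0.162) = 0.2949
  −(0.089)·ln(0.089) = 0.2153
  −(0.408)·ln(0.408) = 0.3658
  −(0.257)·ln(0.257) = 0.3492
  −(0.084)·ln(0.084) = 0.2081
Sum: 0.2949 + 0.2153 + 0.3658 + 0.3492 + 0.2081 = 1.433 nats.

1.433 nats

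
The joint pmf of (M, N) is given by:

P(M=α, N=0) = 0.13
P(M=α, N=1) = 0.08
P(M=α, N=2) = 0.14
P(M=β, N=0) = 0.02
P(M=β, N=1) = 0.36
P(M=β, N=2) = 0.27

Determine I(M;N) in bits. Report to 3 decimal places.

0.168 bits

Marginals: p(M) = (0.3500, 0.6500), p(N) = (0.1500, 0.4400, 0.4100).
I(M;N) = H(M) + H(N) − H(M,N).
H(M) = 0.9341, H(N) = 1.4591, H(M,N) = 2.2248.
I(M;N) = 0.9341 + 1.4591 − 2.2248 = 0.168 bits.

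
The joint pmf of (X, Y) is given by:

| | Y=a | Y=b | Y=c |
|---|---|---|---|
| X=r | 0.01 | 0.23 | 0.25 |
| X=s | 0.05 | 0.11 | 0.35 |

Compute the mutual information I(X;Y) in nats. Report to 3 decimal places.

Marginals: p(X) = (0.4900, 0.5100), p(Y) = (0.0600, 0.3400, 0.6000).
I(X;Y) = H(X) + H(Y) − H(X,Y).
H(X) = 0.6929, H(Y) = 0.8421, H(X,Y) = 1.4907.
I(X;Y) = 0.6929 + 0.8421 − 1.4907 = 0.044 nats.

0.044 nats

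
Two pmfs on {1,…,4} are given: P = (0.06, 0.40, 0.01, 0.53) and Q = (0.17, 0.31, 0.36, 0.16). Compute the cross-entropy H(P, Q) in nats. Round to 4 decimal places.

1.5563 nats

H(P,Q) = −Σ p·ln q.
  −0.06·ln(0.17) = 0.10632
  −0.40·ln(0.31) = 0.46847
  −0.01·ln(0.36) = 0.01022
  −0.53·ln(0.16) = 0.97127
H(P,Q) = 1.5563 nats.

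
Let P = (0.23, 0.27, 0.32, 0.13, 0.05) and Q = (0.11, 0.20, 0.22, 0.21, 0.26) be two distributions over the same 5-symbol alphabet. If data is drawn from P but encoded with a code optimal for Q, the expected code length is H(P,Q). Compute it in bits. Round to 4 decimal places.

2.4482 bits

H(P,Q) = −Σ p·log₂ q.
  −0.23·log₂(0.11) = 0.73242
  −0.27·log₂(0.20) = 0.62692
  −0.32·log₂(0.22) = 0.69902
  −0.13·log₂(0.21) = 0.29270
  −0.05·log₂(0.26) = 0.09717
H(P,Q) = 2.4482 bits.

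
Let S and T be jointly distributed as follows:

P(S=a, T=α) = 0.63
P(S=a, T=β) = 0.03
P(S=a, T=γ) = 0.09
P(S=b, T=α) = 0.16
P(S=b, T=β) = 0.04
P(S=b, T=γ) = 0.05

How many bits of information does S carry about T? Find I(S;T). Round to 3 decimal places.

0.036 bits

Marginals: p(S) = (0.7500, 0.2500), p(T) = (0.7900, 0.0700, 0.1400).
I(S;T) = Σ p(x,y)·log₂[p(x,y)/(p(x)p(y))].
  (a,α): 0.63·log₂(1.0633) = 0.0558
  (a,β): 0.03·log₂(0.5714) = -0.0242
  (a,γ): 0.09·log₂(0.8571) = -0.0200
  (b,α): 0.16·log₂(0.8101) = -0.0486
  (b,β): 0.04·log₂(2.2857) = 0.0477
  (b,γ): 0.05·log₂(1.4286) = 0.0257
Sum = 0.036 bits.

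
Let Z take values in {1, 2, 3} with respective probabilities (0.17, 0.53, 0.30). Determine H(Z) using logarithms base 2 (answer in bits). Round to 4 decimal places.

H(Z) = −Σ p·log₂ p.
  −(0.17)·log₂(0.17) = 0.43459
  −(0.53)·log₂(0.53) = 0.48545
  −(0.30)·log₂(0.30) = 0.52109
Sum: 0.43459 + 0.48545 + 0.52109 = 1.4411 bits.

1.4411 bits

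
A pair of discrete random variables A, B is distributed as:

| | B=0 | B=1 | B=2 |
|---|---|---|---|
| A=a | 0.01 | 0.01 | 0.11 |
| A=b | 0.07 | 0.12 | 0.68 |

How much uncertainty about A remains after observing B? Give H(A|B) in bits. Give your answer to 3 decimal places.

0.554 bits

Marginals: p(A) = (0.1300, 0.8700), p(B) = (0.0800, 0.1300, 0.7900).
H(A|B) = Σ p(B) · H(A|B=·).
  B=0: p=0.0800, H(A|B=0) = 0.5436
  B=1: p=0.1300, H(A|B=1) = 0.3912
  B=2: p=0.7900, H(A|B=2) = 0.5822
Weighted sum = 0.554 bits.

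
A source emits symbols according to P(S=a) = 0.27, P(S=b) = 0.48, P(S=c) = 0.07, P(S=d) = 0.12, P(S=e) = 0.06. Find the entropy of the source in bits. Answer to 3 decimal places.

H(S) = −Σ p·log₂ p.
  −(0.27)·log₂(0.27) = 0.5100
  −(0.48)·log₂(0.48) = 0.5083
  −(0.07)·log₂(0.07) = 0.2686
  −(0.12)·log₂(0.12) = 0.3671
  −(0.06)·log₂(0.06) = 0.2435
Sum: 0.5100 + 0.5083 + 0.2686 + 0.3671 + 0.2435 = 1.897 bits.

1.897 bits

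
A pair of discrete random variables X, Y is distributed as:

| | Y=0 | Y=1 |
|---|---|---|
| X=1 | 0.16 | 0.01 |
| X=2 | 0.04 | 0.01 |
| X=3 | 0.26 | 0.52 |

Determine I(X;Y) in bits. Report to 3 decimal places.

0.188 bits

Marginals: p(X) = (0.1700, 0.0500, 0.7800), p(Y) = (0.4600, 0.5400).
I(X;Y) = H(X) + H(Y) − H(X,Y).
H(X) = 0.9303, H(Y) = 0.9954, H(X,Y) = 1.7375.
I(X;Y) = 0.9303 + 0.9954 − 1.7375 = 0.188 bits.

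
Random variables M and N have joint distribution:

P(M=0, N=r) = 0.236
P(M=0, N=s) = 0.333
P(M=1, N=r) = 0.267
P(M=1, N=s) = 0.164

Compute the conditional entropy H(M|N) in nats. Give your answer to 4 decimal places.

0.6629 nats

Chain rule: H(M|N) = H(M,N) − H(N).
Marginals: p(M) = (0.5690, 0.4310), p(N) = (0.5030, 0.4970).
H(M,N) = 1.3560 nats; H(N) = 0.6931 nats.
H(M|N) = 1.3560 − 0.6931 = 0.6629 nats.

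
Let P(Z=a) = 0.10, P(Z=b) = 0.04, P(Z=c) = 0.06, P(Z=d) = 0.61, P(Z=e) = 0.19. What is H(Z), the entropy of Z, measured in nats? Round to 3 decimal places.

1.145 nats

H(Z) = −Σ p·ln p.
  −(0.10)·ln(0.10) = 0.2303
  −(0.04)·ln(0.04) = 0.1288
  −(0.06)·ln(0.06) = 0.1688
  −(0.61)·ln(0.61) = 0.3015
  −(0.19)·ln(0.19) = 0.3155
Sum: 0.2303 + 0.1288 + 0.1688 + 0.3015 + 0.3155 = 1.145 nats.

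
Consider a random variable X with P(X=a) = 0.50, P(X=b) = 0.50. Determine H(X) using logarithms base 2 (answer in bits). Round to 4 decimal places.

1.0000 bits

H(X) = −Σ p·log₂ p.
  −(0.50)·log₂(0.50) = 0.50000
  −(0.50)·log₂(0.50) = 0.50000
Sum: 0.50000 + 0.50000 = 1.0000 bits.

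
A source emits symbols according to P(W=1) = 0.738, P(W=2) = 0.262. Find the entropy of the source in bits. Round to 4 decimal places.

0.8297 bits

H(W) = −Σ p·log₂ p.
  −(0.738)·log₂(0.738) = 0.32347
  −(0.262)·log₂(0.262) = 0.50628
Sum: 0.32347 + 0.50628 = 0.8297 bits.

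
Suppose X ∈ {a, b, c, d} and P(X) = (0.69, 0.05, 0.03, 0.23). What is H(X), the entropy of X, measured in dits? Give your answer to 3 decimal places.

0.369 dits

H(X) = −Σ p·log₁₀ p.
  −(0.69)·log₁₀(0.69) = 0.1112
  −(0.05)·log₁₀(0.05) = 0.0651
  −(0.03)·log₁₀(0.03) = 0.0457
  −(0.23)·log₁₀(0.23) = 0.1468
Sum: 0.1112 + 0.0651 + 0.0457 + 0.1468 = 0.369 dits.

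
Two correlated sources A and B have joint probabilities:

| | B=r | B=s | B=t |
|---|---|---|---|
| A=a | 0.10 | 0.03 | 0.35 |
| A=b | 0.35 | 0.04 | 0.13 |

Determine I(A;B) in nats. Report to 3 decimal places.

0.126 nats

Marginals: p(A) = (0.4800, 0.5200), p(B) = (0.4500, 0.0700, 0.4800).
I(A;B) = H(A) + H(B) − H(A,B).
H(A) = 0.6923, H(B) = 0.8978, H(A,B) = 1.4643.
I(A;B) = 0.6923 + 0.8978 − 1.4643 = 0.126 nats.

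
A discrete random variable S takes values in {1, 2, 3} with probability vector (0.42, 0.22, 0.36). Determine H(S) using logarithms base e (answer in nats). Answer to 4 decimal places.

H(S) = −Σ p·ln p.
  −(0.42)·ln(0.42) = 0.36435
  −(0.22)·ln(0.22) = 0.33311
  −(0.36)·ln(0.36) = 0.36779
Sum: 0.36435 + 0.33311 + 0.36779 = 1.0653 nats.

1.0653 nats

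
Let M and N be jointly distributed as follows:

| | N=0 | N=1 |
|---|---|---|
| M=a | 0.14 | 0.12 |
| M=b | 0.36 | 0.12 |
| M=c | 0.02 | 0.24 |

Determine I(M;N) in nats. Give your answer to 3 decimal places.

0.172 nats

Marginals: p(M) = (0.2600, 0.4800, 0.2600), p(N) = (0.5200, 0.4800).
I(M;N) = H(M) + H(N) − H(M,N).
H(M) = 1.0528, H(N) = 0.6923, H(M,N) = 1.5727.
I(M;N) = 1.0528 + 0.6923 − 1.5727 = 0.172 nats.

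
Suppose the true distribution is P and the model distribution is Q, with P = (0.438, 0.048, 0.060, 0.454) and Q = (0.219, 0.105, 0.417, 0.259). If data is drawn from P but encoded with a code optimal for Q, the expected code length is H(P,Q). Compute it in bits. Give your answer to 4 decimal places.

2.0763 bits

H(P,Q) = −Σ p·log₂ q.
  −0.438·log₂(0.219) = 0.95966
  −0.048·log₂(0.105) = 0.15607
  −0.060·log₂(0.417) = 0.07571
  −0.454·log₂(0.259) = 0.88484
H(P,Q) = 2.0763 bits.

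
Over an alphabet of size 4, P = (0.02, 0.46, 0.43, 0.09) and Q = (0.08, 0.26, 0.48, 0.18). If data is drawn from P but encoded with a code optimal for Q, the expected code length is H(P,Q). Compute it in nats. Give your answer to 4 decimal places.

1.1401 nats

H(P,Q) = −Σ p·ln q.
  −0.02·ln(0.08) = 0.05051
  −0.46·ln(0.26) = 0.61965
  −0.43·ln(0.48) = 0.31561
  −0.09·ln(0.18) = 0.15433
H(P,Q) = 1.1401 nats.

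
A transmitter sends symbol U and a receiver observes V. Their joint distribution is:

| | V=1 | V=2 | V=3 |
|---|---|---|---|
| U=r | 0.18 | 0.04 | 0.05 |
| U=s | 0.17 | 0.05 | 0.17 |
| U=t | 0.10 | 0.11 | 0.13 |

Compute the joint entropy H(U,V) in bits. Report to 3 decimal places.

H(U,V) = −Σ p(x,y)·log₂ p(x,y) over all 9 cells.
  cell (r,1): −0.18·log₂0.18 = 0.4453
  cell (r,2): −0.04·log₂0.04 = 0.1858
  cell (r,3): −0.05·log₂0.05 = 0.2161
  cell (s,1): −0.17·log₂0.17 = 0.4346
  cell (s,2): −0.05·log₂0.05 = 0.2161
  cell (s,3): −0.17·log₂0.17 = 0.4346
  cell (t,1): −0.10·log₂0.10 = 0.3322
  cell (t,2): −0.11·log₂0.11 = 0.3503
  cell (t,3): −0.13·log₂0.13 = 0.3826
Sum = 2.998 bits.

2.998 bits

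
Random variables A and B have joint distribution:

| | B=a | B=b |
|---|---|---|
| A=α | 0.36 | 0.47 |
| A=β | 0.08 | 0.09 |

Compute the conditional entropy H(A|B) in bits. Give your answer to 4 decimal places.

0.6571 bits

Marginals: p(A) = (0.8300, 0.1700), p(B) = (0.4400, 0.5600).
H(A|B) = Σ p(B) · H(A|B=·).
  B=a: p=0.4400, H(A|B=a) = 0.6840
  B=b: p=0.5600, H(A|B=b) = 0.6360
Weighted sum = 0.6571 bits.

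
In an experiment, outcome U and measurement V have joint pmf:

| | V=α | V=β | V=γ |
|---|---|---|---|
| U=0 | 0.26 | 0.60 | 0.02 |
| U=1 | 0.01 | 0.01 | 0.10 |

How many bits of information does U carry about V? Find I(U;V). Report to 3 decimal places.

Marginals: p(U) = (0.8800, 0.1200), p(V) = (0.2700, 0.6100, 0.1200).
I(U;V) = Σ p(x,y)·log₂[p(x,y)/(p(x)p(y))].
  (0,α): 0.26·log₂(1.0943) = 0.0338
  (0,β): 0.60·log₂(1.1177) = 0.0963
  (0,γ): 0.02·log₂(0.1894) = -0.0480
  (1,α): 0.01·log₂(0.3086) = -0.0170
  (1,β): 0.01·log₂(0.1366) = -0.0287
  (1,γ): 0.10·log₂(6.9444) = 0.2796
Sum = 0.316 bits.

0.316 bits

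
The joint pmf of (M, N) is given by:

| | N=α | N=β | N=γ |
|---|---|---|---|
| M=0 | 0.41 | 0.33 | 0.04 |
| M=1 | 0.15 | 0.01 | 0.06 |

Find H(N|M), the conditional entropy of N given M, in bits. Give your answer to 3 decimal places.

Marginals: p(M) = (0.7800, 0.2200), p(N) = (0.5600, 0.3400, 0.1000).
H(N|M) = Σ p(M) · H(N|M=·).
  M=0: p=0.7800, H(N|M=0) = 1.2325
  M=1: p=0.2200, H(N|M=1) = 1.0907
Weighted sum = 1.201 bits.

1.201 bits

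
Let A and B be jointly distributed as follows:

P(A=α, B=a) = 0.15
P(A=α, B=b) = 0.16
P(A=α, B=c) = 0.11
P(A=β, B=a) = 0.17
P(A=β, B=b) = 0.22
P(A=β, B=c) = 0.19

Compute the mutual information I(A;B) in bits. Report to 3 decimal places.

0.005 bits

Marginals: p(A) = (0.4200, 0.5800), p(B) = (0.3200, 0.3800, 0.3000).
I(A;B) = Σ p(x,y)·log₂[p(x,y)/(p(x)p(y))].
  (α,a): 0.15·log₂(1.1161) = 0.0238
  (α,b): 0.16·log₂(1.0025) = 0.0006
  (α,c): 0.11·log₂(0.8730) = -0.0216
  (β,a): 0.17·log₂(0.9159) = -0.0215
  (β,b): 0.22·log₂(0.9982) = -0.0006
  (β,c): 0.19·log₂(1.0920) = 0.0241
Sum = 0.005 bits.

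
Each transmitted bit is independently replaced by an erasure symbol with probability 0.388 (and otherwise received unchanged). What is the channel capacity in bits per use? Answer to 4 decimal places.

0.6120 bits

Binary erasure channel: capacity C = 1 − ε.
C = 1 − 0.388 = 0.6120 bits per channel use.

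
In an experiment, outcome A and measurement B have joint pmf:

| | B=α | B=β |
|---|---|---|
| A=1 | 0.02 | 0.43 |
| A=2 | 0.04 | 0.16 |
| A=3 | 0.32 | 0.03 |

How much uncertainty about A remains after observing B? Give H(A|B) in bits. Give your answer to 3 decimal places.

Marginals: p(A) = (0.4500, 0.2000, 0.3500), p(B) = (0.3800, 0.6200).
H(A|B) = Σ p(B) · H(A|B=·).
  B=α: p=0.3800, H(A|B=α) = 0.7742
  B=β: p=0.6200, H(A|B=β) = 1.0819
Weighted sum = 0.965 bits.

0.965 bits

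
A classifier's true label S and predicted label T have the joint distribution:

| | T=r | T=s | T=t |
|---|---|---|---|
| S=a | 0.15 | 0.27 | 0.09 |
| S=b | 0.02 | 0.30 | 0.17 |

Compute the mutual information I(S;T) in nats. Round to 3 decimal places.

0.069 nats

Marginals: p(S) = (0.5100, 0.4900), p(T) = (0.1700, 0.5700, 0.2600).
I(S;T) = H(S) + H(T) − H(S,T).
H(S) = 0.6929, H(T) = 0.9719, H(S,T) = 1.5955.
I(S;T) = 0.6929 + 0.9719 − 1.5955 = 0.069 nats.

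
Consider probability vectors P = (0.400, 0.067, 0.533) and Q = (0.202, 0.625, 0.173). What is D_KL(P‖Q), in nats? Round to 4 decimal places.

0.7234 nats

D(P‖Q) = Σ p·ln(p/q).
  0.400·ln(0.400/0.202) = 0.27328
  0.067·ln(0.067/0.625) = -0.14961
  0.533·ln(0.533/0.173) = 0.59975
D(P‖Q) = 0.7234 nats.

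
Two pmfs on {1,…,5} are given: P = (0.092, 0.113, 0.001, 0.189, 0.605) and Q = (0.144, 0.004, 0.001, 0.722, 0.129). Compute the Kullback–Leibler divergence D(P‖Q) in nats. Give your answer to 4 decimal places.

1.0180 nats

D(P‖Q) = Σ p·ln(p/q).
  0.092·ln(0.092/0.144) = -0.04122
  0.113·ln(0.113/0.004) = 0.37754
  0.001·ln(0.001/0.001) = 0.00000
  0.189·ln(0.189/0.722) = -0.25331
  0.605·ln(0.605/0.129) = 0.93498
D(P‖Q) = 1.0180 nats.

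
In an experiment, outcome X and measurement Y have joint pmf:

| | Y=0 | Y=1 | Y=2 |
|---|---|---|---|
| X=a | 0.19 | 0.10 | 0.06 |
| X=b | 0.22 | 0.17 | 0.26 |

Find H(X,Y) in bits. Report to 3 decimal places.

2.451 bits

H(X,Y) = −Σ p(x,y)·log₂ p(x,y) over all 6 cells.
  cell (a,0): −0.19·log₂0.19 = 0.4552
  cell (a,1): −0.10·log₂0.10 = 0.3322
  cell (a,2): −0.06·log₂0.06 = 0.2435
  cell (b,0): −0.22·log₂0.22 = 0.4806
  cell (b,1): −0.17·log₂0.17 = 0.4346
  cell (b,2): −0.26·log₂0.26 = 0.5053
Sum = 2.451 bits.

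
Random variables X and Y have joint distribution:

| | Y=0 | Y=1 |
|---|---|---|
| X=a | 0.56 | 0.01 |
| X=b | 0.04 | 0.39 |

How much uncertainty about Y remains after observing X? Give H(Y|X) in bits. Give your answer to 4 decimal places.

Marginals: p(X) = (0.5700, 0.4300), p(Y) = (0.6000, 0.4000).
H(Y|X) = Σ p(X) · H(Y|X=·).
  X=a: p=0.5700, H(Y|X=a) = 0.1274
  X=b: p=0.4300, H(Y|X=b) = 0.4465
Weighted sum = 0.2646 bits.

0.2646 bits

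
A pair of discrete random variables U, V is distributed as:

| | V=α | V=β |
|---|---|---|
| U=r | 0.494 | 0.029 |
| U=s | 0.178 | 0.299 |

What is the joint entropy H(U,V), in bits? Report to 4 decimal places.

H(U,V) = −Σ p(x,y)·log₂ p(x,y) over all 4 cells.
  cell (r,α): −0.494·log₂0.494 = 0.50260
  cell (r,β): −0.029·log₂0.029 = 0.14813
  cell (s,α): −0.178·log₂0.178 = 0.44323
  cell (s,β): −0.299·log₂0.299 = 0.52079
Sum = 1.6148 bits.

1.6148 bits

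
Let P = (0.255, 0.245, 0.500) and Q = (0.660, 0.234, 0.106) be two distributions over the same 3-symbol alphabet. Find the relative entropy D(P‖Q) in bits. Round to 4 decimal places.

D(P‖Q) = Σ p·log₂(p/q).
  0.255·log₂(0.255/0.660) = -0.34985
  0.245·log₂(0.245/0.234) = 0.01624
  0.500·log₂(0.500/0.106) = 1.11893
D(P‖Q) = 0.7853 bits.

0.7853 bits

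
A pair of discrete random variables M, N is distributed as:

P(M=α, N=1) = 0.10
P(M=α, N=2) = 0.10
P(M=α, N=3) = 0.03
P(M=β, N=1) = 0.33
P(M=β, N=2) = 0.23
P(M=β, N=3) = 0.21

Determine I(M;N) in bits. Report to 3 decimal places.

0.019 bits

Marginals: p(M) = (0.2300, 0.7700), p(N) = (0.4300, 0.3300, 0.2400).
I(M;N) = H(M) + H(N) − H(M,N).
H(M) = 0.7780, H(N) = 1.5455, H(M,N) = 2.3045.
I(M;N) = 0.7780 + 1.5455 − 2.3045 = 0.019 bits.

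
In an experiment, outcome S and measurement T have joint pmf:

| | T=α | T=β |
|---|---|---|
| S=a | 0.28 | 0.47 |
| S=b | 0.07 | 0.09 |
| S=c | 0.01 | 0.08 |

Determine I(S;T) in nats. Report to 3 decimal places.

Marginals: p(S) = (0.7500, 0.1600, 0.0900), p(T) = (0.3600, 0.6400).
I(S;T) = H(S) + H(T) − H(S,T).
H(S) = 0.7257, H(T) = 0.6534, H(S,T) = 1.3623.
I(S;T) = 0.7257 + 0.6534 − 1.3623 = 0.017 nats.

0.017 nats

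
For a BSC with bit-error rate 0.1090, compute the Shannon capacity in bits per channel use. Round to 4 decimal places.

Binary symmetric channel: C = 1 − h₂(ε) where h₂ is the binary entropy function.
h₂(0.1090) = −0.1090·log₂0.1090 − 0.8910·log₂0.8910 = 0.4969.
C = 1 − 0.4969 = 0.5031 bits per channel use.

0.5031 bits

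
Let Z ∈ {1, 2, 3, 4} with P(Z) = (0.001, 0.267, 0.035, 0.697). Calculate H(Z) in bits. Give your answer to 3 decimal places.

1.051 bits

H(Z) = −Σ p·log₂ p.
  −(0.001)·log₂(0.001) = 0.0100
  −(0.267)·log₂(0.267) = 0.5087
  −(0.035)·log₂(0.035) = 0.1693
  −(0.697)·log₂(0.697) = 0.3630
Sum: 0.0100 + 0.5087 + 0.1693 + 0.3630 = 1.051 bits.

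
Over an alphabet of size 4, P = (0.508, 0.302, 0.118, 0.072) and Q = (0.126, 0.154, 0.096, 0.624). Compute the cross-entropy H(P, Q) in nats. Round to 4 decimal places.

1.9278 nats

H(P,Q) = −Σ p·ln q.
  −0.508·ln(0.126) = 1.05231
  −0.302·ln(0.154) = 0.56498
  −0.118·ln(0.096) = 0.27652
  −0.072·ln(0.624) = 0.03396
H(P,Q) = 1.9278 nats.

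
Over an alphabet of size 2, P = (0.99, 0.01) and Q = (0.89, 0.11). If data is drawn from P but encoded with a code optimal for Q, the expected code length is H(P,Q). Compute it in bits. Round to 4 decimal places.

H(P,Q) = −Σ p·log₂ q.
  −0.99·log₂(0.89) = 0.16644
  −0.01·log₂(0.11) = 0.03184
H(P,Q) = 0.1983 bits.

0.1983 bits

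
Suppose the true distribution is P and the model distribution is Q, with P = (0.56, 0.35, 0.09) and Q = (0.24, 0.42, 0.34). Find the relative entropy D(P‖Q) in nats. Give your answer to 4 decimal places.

D(P‖Q) = Σ p·ln(p/q).
  0.56·ln(0.56/0.24) = 0.47449
  0.35·ln(0.35/0.42) = -0.06381
  0.09·ln(0.09/0.34) = -0.11962
D(P‖Q) = 0.2911 nats.

0.2911 nats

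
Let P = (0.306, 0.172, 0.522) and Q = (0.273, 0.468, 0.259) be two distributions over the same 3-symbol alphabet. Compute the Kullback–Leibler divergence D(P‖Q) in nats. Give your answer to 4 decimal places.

0.2286 nats

D(P‖Q) = Σ p·ln(p/q).
  0.306·ln(0.306/0.273) = 0.03492
  0.172·ln(0.172/0.468) = -0.17217
  0.522·ln(0.522/0.259) = 0.36584
D(P‖Q) = 0.2286 nats.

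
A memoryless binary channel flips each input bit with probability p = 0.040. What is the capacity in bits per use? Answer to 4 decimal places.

Binary symmetric channel: C = 1 − h₂(ε) where h₂ is the binary entropy function.
h₂(0.040) = −0.040·log₂0.040 − 0.960·log₂0.960 = 0.2423.
C = 1 − 0.2423 = 0.7577 bits per channel use.

0.7577 bits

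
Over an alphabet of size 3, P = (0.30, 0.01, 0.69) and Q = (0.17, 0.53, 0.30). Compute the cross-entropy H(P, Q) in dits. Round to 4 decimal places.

H(P,Q) = −Σ p·log₁₀ q.
  −0.30·log₁₀(0.17) = 0.23087
  −0.01·log₁₀(0.53) = 0.00276
  −0.69·log₁₀(0.30) = 0.36079
H(P,Q) = 0.5944 dits.

0.5944 dits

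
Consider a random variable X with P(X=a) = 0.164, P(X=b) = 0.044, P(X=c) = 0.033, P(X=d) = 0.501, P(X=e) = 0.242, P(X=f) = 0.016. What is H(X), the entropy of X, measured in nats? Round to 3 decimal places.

H(X) = −Σ p·ln p.
  −(0.164)·ln(0.164) = 0.2965
  −(0.044)·ln(0.044) = 0.1374
  −(0.033)·ln(0.033) = 0.1126
  −(0.501)·ln(0.501) = 0.3463
  −(0.242)·ln(0.242) = 0.3434
  −(0.016)·ln(0.016) = 0.0662
Sum: 0.2965 + 0.1374 + 0.1126 + 0.3463 + 0.3434 + 0.0662 = 1.302 nats.

1.302 nats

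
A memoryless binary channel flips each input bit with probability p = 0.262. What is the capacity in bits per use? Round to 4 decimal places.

0.1703 bits

Binary symmetric channel: C = 1 − h₂(ε) where h₂ is the binary entropy function.
h₂(0.262) = −0.262·log₂0.262 − 0.738·log₂0.738 = 0.8297.
C = 1 − 0.8297 = 0.1703 bits per channel use.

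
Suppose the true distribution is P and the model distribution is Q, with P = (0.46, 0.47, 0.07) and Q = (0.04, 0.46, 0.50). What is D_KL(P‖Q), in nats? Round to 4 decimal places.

D(P‖Q) = Σ p·ln(p/q).
  0.46·ln(0.46/0.04) = 1.12348
  0.47·ln(0.47/0.46) = 0.01011
  0.07·ln(0.07/0.50) = -0.13763
D(P‖Q) = 0.9960 nats.

0.9960 nats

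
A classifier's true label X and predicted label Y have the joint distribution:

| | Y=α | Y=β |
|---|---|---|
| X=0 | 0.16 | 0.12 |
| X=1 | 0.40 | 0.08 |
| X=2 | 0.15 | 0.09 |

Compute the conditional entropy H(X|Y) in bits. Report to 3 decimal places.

1.465 bits

Chain rule: H(X|Y) = H(X,Y) − H(Y).
Marginals: p(X) = (0.2800, 0.4800, 0.2400), p(Y) = (0.7100, 0.2900).
H(X,Y) = 2.3336 bits; H(Y) = 0.8687 bits.
H(X|Y) = 2.3336 − 0.8687 = 1.465 bits.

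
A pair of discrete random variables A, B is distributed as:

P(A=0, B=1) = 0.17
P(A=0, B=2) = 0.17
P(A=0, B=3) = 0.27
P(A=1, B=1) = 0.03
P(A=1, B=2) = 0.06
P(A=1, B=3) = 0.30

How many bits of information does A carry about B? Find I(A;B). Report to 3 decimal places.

0.084 bits

Marginals: p(A) = (0.6100, 0.3900), p(B) = (0.2000, 0.2300, 0.5700).
I(A;B) = Σ p(x,y)·log₂[p(x,y)/(p(x)p(y))].
  (0,1): 0.17·log₂(1.3934) = 0.0814
  (0,2): 0.17·log₂(1.2117) = 0.0471
  (0,3): 0.27·log₂(0.7765) = -0.0985
  (1,1): 0.03·log₂(0.3846) = -0.0414
  (1,2): 0.06·log₂(0.6689) = -0.0348
  (1,3): 0.30·log₂(1.3495) = 0.1297
Sum = 0.084 bits.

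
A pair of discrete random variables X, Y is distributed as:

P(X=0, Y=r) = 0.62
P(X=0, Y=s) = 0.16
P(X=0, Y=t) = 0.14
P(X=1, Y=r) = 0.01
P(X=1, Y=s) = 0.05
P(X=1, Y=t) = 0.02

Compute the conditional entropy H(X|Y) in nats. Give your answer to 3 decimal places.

Chain rule: H(X|Y) = H(X,Y) − H(Y).
Marginals: p(X) = (0.9200, 0.0800), p(Y) = (0.6300, 0.2100, 0.1600).
H(X,Y) = 1.1389 nats; H(Y) = 0.9120 nats.
H(X|Y) = 1.1389 − 0.9120 = 0.227 nats.

0.227 nats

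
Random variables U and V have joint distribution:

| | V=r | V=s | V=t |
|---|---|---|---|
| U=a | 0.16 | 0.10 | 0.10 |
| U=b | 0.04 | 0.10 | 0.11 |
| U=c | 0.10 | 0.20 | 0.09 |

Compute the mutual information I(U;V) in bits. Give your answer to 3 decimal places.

Marginals: p(U) = (0.3600, 0.2500, 0.3900), p(V) = (0.3000, 0.4000, 0.3000).
I(U;V) = Σ p(x,y)·log₂[p(x,y)/(p(x)p(y))].
  (a,r): 0.16·log₂(1.4815) = 0.0907
  (a,s): 0.10·log₂(0.6944) = -0.0526
  (a,t): 0.10·log₂(0.9259) = -0.0111
  (b,r): 0.04·log₂(0.5333) = -0.0363
  (b,s): 0.10·log₂(1.0000) = 0.0000
  (b,t): 0.11·log₂(1.4667) = 0.0608
  (c,r): 0.10·log₂(0.8547) = -0.0227
  (c,s): 0.20·log₂(1.2821) = 0.0717
  (c,t): 0.09·log₂(0.7692) = -0.0341
Sum = 0.066 bits.

0.066 bits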